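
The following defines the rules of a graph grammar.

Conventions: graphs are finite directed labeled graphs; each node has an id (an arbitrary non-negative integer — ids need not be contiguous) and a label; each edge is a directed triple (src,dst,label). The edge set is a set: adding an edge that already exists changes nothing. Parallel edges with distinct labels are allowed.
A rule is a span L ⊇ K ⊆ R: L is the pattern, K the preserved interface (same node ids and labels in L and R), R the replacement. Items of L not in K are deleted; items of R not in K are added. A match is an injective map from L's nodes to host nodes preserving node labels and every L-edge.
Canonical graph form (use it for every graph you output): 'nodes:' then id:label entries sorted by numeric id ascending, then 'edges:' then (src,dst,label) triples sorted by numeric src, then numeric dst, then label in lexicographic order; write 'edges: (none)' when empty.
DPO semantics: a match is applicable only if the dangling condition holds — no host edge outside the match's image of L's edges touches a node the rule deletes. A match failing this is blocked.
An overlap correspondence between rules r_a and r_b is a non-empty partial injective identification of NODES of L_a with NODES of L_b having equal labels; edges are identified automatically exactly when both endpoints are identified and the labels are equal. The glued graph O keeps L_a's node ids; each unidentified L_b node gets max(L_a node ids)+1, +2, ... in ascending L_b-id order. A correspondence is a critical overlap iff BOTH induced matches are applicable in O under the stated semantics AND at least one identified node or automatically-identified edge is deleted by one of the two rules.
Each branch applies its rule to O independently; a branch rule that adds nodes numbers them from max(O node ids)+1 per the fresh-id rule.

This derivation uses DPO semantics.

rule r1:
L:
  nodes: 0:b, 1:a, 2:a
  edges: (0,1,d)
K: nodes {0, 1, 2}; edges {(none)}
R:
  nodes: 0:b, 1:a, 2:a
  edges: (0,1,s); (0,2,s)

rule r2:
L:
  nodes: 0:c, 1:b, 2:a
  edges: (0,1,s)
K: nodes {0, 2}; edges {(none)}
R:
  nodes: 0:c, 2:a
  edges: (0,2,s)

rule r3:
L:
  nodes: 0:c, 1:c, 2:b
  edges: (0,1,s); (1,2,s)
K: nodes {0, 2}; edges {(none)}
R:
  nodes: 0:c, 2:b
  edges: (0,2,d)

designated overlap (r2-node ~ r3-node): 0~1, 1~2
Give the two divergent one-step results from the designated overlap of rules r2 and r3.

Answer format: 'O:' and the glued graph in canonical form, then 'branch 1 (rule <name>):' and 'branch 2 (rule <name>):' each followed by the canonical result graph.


O:
nodes: 0:c, 1:b, 2:a, 3:c
edges: (0,1,s); (3,0,s)
branch 1 (rule r2):
nodes: 0:c, 2:a, 3:c
edges: (0,2,s); (3,0,s)
branch 2 (rule r3):
nodes: 1:b, 2:a, 3:c
edges: (3,1,d)


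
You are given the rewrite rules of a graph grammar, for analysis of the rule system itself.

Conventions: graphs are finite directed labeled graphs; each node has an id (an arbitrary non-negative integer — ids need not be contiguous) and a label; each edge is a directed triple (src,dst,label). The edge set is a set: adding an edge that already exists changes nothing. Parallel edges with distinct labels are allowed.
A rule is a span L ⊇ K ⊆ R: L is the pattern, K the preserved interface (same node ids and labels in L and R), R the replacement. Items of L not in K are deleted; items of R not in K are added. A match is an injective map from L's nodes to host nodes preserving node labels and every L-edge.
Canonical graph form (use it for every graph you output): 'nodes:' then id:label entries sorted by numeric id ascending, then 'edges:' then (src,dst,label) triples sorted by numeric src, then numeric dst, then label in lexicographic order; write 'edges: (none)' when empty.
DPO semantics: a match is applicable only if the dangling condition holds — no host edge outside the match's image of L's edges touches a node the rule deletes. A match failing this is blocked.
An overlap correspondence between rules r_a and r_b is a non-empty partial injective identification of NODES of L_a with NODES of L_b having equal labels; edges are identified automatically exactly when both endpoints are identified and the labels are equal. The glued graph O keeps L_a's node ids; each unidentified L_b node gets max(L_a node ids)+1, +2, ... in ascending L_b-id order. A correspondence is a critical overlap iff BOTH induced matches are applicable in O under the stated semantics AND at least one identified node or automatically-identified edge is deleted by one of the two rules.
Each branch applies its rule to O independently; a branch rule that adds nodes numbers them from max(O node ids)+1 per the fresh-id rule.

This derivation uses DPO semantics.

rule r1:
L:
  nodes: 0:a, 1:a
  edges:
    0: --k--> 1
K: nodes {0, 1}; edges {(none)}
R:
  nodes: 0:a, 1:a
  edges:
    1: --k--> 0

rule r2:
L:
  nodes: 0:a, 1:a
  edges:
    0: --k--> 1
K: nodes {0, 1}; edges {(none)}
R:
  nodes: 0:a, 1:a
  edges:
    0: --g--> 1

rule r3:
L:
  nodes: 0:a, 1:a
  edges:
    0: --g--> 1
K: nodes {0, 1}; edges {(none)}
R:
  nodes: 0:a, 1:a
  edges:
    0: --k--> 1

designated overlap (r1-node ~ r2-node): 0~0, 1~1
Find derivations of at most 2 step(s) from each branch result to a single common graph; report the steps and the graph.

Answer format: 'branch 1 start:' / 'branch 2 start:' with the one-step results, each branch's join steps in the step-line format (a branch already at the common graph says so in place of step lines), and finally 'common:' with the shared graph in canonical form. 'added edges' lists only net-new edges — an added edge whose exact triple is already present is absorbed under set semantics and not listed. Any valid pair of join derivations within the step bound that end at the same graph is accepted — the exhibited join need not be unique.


branch 1 start:
nodes: 0:a, 1:a
edges: (1,0,k)
branch 2 start:
nodes: 0:a, 1:a
edges: (0,1,g)
branch 1 step 1: rule r1; match: 0->1, 1->0; deleted nodes (none); deleted edges (1,0,k); added nodes (none); added edges (0,1,k); result: nodes: 0:a, 1:a edges: (0,1,k)
branch 2 step 1: rule r3; match: 0->0, 1->1; deleted nodes (none); deleted edges (0,1,g); added nodes (none); added edges (0,1,k); result: nodes: 0:a, 1:a edges: (0,1,k)
common:
nodes: 0:a, 1:a
edges: (0,1,k)


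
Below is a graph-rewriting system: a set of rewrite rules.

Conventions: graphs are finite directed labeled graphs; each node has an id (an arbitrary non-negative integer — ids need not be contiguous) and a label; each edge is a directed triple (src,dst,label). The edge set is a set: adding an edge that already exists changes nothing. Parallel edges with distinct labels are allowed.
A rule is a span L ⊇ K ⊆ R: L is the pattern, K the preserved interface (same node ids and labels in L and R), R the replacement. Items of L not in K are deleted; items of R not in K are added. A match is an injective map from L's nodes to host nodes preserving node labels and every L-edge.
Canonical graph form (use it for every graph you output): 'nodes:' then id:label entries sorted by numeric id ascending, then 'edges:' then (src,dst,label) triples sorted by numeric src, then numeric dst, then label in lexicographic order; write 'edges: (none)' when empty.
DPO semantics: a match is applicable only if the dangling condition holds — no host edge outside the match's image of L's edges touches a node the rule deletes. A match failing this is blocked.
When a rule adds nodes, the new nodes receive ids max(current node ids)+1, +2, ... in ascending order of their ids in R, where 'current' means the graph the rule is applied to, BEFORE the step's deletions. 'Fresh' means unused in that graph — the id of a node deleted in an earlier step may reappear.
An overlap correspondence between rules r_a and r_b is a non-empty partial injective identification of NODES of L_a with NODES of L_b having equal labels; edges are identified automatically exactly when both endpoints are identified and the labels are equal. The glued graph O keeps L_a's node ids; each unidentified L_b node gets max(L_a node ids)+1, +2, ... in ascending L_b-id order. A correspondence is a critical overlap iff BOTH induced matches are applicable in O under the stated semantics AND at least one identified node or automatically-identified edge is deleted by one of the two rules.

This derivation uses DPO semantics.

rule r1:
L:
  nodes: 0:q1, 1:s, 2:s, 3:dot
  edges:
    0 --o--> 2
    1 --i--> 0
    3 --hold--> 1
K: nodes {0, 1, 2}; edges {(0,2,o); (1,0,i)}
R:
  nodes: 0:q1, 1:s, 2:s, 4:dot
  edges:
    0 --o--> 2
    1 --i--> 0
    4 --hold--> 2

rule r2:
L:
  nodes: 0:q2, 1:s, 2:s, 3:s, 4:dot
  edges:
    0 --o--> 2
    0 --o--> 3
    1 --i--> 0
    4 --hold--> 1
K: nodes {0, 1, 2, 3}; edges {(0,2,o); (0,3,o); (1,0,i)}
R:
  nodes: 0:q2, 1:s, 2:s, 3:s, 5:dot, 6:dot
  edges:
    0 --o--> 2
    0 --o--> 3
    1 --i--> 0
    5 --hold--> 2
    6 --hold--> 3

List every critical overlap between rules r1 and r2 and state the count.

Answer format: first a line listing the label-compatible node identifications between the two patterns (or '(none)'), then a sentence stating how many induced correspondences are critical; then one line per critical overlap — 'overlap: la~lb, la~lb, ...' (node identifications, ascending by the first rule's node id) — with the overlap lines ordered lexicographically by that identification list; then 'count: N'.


label-compatible node identifications between L(r1) and L(r2): 1~1, 1~2, 1~3, 2~1, 2~2, 2~3, 3~4
3 of the induced correspondences are critical overlaps of r1 and r2.
overlap: 1~1, 2~2, 3~4
overlap: 1~1, 2~3, 3~4
overlap: 1~1, 3~4
count: 3


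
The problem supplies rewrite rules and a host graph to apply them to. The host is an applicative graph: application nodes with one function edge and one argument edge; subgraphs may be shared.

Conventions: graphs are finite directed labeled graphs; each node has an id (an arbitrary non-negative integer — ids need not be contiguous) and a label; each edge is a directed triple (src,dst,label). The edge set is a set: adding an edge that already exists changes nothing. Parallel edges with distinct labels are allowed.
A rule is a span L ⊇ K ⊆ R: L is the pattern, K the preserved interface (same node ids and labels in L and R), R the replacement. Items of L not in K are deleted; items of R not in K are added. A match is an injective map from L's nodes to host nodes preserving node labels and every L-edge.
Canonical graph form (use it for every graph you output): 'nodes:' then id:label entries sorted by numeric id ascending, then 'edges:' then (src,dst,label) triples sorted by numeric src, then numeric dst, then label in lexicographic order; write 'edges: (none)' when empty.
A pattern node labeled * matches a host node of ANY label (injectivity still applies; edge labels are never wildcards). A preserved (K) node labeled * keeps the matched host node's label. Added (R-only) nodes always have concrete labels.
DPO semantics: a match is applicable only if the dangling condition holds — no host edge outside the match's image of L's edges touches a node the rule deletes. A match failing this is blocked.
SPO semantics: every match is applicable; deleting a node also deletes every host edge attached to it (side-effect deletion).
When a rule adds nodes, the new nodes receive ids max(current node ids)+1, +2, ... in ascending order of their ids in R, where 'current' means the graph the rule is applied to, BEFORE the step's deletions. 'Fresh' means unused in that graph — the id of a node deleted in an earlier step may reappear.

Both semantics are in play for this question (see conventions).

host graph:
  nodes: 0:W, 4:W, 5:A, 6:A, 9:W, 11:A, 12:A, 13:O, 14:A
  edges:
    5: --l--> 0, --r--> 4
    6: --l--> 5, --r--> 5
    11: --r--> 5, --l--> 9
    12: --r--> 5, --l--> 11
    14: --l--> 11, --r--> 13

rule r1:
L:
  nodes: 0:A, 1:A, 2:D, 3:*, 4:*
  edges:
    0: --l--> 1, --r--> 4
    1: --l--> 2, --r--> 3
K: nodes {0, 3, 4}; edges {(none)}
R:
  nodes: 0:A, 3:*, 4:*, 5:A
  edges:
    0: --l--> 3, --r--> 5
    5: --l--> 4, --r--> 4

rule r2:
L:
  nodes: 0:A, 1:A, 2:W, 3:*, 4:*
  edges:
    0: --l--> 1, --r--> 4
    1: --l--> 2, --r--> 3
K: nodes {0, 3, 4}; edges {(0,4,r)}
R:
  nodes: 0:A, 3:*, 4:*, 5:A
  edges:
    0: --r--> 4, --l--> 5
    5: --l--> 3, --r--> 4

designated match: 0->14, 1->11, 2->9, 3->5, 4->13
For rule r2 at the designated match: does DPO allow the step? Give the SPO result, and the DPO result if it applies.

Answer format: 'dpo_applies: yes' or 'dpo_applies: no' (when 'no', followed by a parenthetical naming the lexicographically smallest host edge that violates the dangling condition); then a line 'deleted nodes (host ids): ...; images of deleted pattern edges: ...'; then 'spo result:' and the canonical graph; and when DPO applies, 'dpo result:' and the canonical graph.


dpo_applies: no
(the rule deletes node 11, which keeps host edge (12,11,l) outside the match image — the dangling condition fails, DPO blocks; SPO proceeds and side-deletes such edges)
deleted nodes (host ids): 9, 11; images of deleted pattern edges: (11,5,r); (11,9,l); (14,11,l)
spo result:
nodes: 0:W, 4:W, 5:A, 6:A, 12:A, 13:O, 14:A, 15:A
edges: (5,0,l); (5,4,r); (6,5,l); (6,5,r); (12,5,r); (14,13,r); (14,15,l); (15,5,l); (15,13,r)


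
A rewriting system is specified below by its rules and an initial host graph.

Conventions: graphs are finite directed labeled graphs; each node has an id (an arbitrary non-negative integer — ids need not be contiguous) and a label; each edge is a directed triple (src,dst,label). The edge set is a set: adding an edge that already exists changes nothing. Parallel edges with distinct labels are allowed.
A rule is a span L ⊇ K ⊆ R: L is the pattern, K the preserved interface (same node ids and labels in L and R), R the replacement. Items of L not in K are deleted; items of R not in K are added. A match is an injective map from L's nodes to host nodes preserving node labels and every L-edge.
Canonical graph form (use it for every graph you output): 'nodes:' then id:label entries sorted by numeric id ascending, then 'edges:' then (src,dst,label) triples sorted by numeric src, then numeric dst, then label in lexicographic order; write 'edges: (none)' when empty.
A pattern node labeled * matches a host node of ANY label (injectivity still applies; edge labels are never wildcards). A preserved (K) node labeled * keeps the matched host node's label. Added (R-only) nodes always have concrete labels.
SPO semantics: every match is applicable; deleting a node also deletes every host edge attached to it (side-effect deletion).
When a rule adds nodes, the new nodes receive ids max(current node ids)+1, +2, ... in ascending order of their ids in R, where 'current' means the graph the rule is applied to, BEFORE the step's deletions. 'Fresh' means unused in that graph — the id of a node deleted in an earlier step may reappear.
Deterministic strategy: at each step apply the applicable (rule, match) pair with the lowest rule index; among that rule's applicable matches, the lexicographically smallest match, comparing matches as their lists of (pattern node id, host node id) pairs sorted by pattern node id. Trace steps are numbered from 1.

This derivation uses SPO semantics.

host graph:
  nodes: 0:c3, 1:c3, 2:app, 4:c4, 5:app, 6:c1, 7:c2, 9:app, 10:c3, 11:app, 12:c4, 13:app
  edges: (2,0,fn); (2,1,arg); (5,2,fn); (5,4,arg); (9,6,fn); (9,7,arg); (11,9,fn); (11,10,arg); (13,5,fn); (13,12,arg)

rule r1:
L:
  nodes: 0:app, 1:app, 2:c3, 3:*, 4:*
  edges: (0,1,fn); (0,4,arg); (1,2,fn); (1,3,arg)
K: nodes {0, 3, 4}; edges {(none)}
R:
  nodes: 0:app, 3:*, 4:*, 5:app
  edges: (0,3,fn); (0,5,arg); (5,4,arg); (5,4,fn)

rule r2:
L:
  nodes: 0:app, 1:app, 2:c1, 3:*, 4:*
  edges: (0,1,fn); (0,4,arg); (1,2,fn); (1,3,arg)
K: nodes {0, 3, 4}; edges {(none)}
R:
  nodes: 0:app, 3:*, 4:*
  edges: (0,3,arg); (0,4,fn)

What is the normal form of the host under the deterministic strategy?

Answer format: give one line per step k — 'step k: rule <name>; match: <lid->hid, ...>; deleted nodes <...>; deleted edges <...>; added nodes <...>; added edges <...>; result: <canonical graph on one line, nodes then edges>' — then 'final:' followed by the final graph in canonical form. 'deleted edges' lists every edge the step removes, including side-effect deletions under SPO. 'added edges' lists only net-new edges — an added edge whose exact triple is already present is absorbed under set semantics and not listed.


step 1: rule r1; match: 0->5, 1->2, 2->0, 3->1, 4->4; deleted nodes 0, 2; deleted edges (2,0,fn); (2,1,arg); (5,2,fn); (5,4,arg); added nodes 14; added edges (5,1,fn); (5,14,arg); (14,4,arg); (14,4,fn); result: nodes: 1:c3, 4:c4, 5:app, 6:c1, 7:c2, 9:app, 10:c3, 11:app, 12:c4, 13:app, 14:app edges: (5,1,fn); (5,14,arg); (9,6,fn); (9,7,arg); (11,9,fn); (11,10,arg); (13,5,fn); (13,12,arg); (14,4,arg); (14,4,fn)
step 2: rule r1; match: 0->13, 1->5, 2->1, 3->14, 4->12; deleted nodes 1, 5; deleted edges (5,1,fn); (5,14,arg); (13,5,fn); (13,12,arg); added nodes 15; added edges (13,14,fn); (13,15,arg); (15,12,arg); (15,12,fn); result: nodes: 4:c4, 6:c1, 7:c2, 9:app, 10:c3, 11:app, 12:c4, 13:app, 14:app, 15:app edges: (9,6,fn); (9,7,arg); (11,9,fn); (11,10,arg); (13,14,fn); (13,15,arg); (14,4,arg); (14,4,fn); (15,12,arg); (15,12,fn)
step 3: rule r2; match: 0->11, 1->9, 2->6, 3->7, 4->10; deleted nodes 6, 9; deleted edges (9,6,fn); (9,7,arg); (11,9,fn); (11,10,arg); added nodes (none); added edges (11,7,arg); (11,10,fn); result: nodes: 4:c4, 7:c2, 10:c3, 11:app, 12:c4, 13:app, 14:app, 15:app edges: (11,7,arg); (11,10,fn); (13,14,fn); (13,15,arg); (14,4,arg); (14,4,fn); (15,12,arg); (15,12,fn)
final:
nodes: 4:c4, 7:c2, 10:c3, 11:app, 12:c4, 13:app, 14:app, 15:app
edges: (11,7,arg); (11,10,fn); (13,14,fn); (13,15,arg); (14,4,arg); (14,4,fn); (15,12,arg); (15,12,fn)


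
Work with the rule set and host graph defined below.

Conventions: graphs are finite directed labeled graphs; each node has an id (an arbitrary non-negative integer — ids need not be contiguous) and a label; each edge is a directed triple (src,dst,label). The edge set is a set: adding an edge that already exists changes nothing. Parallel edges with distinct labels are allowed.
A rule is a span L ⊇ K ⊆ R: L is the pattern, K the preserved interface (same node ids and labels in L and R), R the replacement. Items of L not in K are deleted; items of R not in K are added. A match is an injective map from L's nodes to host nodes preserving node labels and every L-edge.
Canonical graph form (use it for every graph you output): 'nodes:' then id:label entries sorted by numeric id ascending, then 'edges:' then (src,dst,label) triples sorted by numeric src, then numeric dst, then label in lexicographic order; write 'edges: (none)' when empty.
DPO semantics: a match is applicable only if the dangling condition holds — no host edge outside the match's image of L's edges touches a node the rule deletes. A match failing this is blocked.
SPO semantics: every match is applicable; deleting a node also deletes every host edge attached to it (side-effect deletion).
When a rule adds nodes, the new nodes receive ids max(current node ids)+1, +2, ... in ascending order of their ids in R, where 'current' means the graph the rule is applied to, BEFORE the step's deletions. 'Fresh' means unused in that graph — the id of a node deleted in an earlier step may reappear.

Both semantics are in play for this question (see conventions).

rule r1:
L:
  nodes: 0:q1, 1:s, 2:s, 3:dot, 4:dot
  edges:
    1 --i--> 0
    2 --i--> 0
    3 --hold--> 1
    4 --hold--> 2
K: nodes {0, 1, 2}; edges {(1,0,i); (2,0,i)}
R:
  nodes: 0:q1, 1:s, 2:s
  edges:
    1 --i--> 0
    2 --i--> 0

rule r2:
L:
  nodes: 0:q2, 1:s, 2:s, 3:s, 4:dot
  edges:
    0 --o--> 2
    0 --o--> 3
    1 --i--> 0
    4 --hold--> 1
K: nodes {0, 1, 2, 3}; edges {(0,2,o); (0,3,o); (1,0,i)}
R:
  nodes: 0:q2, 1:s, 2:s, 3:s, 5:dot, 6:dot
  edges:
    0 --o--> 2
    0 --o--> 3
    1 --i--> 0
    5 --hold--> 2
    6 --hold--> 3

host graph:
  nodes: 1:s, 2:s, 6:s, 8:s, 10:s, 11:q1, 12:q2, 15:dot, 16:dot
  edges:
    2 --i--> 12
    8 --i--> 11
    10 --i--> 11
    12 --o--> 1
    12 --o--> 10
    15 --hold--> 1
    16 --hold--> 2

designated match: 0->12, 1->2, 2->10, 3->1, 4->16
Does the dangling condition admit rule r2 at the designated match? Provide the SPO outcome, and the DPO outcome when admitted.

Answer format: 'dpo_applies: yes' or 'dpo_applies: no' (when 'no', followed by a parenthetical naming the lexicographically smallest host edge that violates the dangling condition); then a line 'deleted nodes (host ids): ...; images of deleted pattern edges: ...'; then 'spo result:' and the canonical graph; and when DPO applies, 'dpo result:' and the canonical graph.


dpo_applies: yes
deleted nodes (host ids): 16; images of deleted pattern edges: (16,2,hold)
spo result:
nodes: 1:s, 2:s, 6:s, 8:s, 10:s, 11:q1, 12:q2, 15:dot, 17:dot, 18:dot
edges: (2,12,i); (8,11,i); (10,11,i); (12,1,o); (12,10,o); (15,1,hold); (17,10,hold); (18,1,hold)
dpo result:
nodes: 1:s, 2:s, 6:s, 8:s, 10:s, 11:q1, 12:q2, 15:dot, 17:dot, 18:dot
edges: (2,12,i); (8,11,i); (10,11,i); (12,1,o); (12,10,o); (15,1,hold); (17,10,hold); (18,1,hold)


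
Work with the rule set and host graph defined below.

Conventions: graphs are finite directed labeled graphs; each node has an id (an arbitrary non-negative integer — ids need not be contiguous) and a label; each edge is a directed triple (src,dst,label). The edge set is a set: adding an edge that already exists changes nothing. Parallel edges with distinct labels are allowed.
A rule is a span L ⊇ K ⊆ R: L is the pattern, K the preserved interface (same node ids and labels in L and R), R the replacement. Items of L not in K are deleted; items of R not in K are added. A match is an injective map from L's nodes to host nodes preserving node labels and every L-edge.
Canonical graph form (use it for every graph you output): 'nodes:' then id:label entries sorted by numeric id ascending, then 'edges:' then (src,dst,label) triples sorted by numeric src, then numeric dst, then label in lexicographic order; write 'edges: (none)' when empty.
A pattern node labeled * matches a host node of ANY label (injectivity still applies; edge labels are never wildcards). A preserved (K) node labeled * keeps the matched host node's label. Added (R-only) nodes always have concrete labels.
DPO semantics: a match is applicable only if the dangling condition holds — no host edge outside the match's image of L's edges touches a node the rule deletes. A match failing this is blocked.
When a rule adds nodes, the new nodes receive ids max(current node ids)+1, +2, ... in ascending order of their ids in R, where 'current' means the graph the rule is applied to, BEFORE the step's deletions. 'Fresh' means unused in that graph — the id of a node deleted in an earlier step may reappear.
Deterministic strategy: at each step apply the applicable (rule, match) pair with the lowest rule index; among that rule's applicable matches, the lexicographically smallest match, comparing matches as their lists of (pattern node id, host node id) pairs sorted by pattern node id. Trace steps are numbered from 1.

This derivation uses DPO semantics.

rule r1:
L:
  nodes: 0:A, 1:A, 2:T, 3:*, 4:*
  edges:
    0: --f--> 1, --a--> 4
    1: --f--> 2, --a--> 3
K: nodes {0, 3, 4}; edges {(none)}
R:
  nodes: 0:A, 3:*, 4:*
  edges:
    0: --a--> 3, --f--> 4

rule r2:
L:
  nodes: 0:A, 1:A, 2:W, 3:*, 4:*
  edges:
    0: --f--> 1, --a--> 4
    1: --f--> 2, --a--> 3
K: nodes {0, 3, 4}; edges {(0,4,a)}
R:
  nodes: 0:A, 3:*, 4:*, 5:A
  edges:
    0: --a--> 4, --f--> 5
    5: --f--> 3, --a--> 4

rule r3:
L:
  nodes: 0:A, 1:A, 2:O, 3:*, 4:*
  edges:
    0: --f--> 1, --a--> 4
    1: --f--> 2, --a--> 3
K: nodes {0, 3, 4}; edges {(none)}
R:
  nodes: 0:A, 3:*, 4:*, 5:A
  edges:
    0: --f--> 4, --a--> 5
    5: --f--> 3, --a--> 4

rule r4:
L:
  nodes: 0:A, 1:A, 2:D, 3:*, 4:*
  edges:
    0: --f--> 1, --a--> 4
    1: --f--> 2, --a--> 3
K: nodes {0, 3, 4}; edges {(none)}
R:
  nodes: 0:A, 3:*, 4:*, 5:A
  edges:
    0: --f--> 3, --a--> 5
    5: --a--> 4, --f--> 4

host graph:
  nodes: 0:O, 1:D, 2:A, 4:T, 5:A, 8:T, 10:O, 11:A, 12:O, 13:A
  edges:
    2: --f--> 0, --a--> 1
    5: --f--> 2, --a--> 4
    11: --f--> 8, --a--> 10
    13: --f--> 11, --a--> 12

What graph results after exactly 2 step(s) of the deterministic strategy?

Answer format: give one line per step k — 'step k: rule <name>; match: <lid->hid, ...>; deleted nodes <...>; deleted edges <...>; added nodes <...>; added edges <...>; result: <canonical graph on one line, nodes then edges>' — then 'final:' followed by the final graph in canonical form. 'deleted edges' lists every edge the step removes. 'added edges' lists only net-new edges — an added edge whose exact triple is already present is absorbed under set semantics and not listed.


step 1: rule r1; match: 0->13, 1->11, 2->8, 3->10, 4->12; deleted nodes 8, 11; deleted edges (11,8,f); (11,10,a); (13,11,f); (13,12,a); added nodes (none); added edges (13,10,a); (13,12,f); result: nodes: 0:O, 1:D, 2:A, 4:T, 5:A, 10:O, 12:O, 13:A edges: (2,0,f); (2,1,a); (5,2,f); (5,4,a); (13,10,a); (13,12,f)
step 2: rule r3; match: 0->5, 1->2, 2->0, 3->1, 4->4; deleted nodes 0, 2; deleted edges (2,0,f); (2,1,a); (5,2,f); (5,4,a); added nodes 14; added edges (5,4,f); (5,14,a); (14,1,f); (14,4,a); result: nodes: 1:D, 4:T, 5:A, 10:O, 12:O, 13:A, 14:A edges: (5,4,f); (5,14,a); (13,10,a); (13,12,f); (14,1,f); (14,4,a)
final:
nodes: 1:D, 4:T, 5:A, 10:O, 12:O, 13:A, 14:A
edges: (5,4,f); (5,14,a); (13,10,a); (13,12,f); (14,1,f); (14,4,a)


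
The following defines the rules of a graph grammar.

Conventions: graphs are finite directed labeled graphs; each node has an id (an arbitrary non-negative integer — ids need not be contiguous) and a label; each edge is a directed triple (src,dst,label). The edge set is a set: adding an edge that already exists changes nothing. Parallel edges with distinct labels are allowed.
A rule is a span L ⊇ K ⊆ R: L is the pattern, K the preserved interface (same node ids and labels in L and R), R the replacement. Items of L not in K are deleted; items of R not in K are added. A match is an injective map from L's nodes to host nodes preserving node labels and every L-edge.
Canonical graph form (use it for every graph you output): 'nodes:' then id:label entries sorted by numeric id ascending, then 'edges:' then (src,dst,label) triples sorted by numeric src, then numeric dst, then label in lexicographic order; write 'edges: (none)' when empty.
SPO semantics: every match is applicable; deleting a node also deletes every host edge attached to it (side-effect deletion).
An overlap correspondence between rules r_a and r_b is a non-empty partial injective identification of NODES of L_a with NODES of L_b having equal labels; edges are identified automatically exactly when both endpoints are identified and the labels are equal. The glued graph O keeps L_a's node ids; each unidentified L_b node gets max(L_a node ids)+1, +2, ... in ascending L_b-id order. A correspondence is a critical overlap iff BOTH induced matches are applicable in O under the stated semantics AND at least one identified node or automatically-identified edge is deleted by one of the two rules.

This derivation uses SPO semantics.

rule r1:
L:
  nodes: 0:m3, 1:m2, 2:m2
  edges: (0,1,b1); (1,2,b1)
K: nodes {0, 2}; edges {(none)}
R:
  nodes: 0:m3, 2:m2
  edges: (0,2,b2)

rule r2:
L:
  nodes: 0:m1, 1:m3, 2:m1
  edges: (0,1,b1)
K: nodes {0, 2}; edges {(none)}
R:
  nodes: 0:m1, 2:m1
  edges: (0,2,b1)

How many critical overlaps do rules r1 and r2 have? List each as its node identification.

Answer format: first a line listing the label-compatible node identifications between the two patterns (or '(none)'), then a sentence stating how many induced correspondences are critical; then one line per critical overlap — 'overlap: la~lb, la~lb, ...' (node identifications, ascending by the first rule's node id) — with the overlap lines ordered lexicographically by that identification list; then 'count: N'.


label-compatible node identifications between L(r1) and L(r2): 0~1
1 of the induced correspondences is a critical overlap of r1 and r2.
overlap: 0~1
count: 1


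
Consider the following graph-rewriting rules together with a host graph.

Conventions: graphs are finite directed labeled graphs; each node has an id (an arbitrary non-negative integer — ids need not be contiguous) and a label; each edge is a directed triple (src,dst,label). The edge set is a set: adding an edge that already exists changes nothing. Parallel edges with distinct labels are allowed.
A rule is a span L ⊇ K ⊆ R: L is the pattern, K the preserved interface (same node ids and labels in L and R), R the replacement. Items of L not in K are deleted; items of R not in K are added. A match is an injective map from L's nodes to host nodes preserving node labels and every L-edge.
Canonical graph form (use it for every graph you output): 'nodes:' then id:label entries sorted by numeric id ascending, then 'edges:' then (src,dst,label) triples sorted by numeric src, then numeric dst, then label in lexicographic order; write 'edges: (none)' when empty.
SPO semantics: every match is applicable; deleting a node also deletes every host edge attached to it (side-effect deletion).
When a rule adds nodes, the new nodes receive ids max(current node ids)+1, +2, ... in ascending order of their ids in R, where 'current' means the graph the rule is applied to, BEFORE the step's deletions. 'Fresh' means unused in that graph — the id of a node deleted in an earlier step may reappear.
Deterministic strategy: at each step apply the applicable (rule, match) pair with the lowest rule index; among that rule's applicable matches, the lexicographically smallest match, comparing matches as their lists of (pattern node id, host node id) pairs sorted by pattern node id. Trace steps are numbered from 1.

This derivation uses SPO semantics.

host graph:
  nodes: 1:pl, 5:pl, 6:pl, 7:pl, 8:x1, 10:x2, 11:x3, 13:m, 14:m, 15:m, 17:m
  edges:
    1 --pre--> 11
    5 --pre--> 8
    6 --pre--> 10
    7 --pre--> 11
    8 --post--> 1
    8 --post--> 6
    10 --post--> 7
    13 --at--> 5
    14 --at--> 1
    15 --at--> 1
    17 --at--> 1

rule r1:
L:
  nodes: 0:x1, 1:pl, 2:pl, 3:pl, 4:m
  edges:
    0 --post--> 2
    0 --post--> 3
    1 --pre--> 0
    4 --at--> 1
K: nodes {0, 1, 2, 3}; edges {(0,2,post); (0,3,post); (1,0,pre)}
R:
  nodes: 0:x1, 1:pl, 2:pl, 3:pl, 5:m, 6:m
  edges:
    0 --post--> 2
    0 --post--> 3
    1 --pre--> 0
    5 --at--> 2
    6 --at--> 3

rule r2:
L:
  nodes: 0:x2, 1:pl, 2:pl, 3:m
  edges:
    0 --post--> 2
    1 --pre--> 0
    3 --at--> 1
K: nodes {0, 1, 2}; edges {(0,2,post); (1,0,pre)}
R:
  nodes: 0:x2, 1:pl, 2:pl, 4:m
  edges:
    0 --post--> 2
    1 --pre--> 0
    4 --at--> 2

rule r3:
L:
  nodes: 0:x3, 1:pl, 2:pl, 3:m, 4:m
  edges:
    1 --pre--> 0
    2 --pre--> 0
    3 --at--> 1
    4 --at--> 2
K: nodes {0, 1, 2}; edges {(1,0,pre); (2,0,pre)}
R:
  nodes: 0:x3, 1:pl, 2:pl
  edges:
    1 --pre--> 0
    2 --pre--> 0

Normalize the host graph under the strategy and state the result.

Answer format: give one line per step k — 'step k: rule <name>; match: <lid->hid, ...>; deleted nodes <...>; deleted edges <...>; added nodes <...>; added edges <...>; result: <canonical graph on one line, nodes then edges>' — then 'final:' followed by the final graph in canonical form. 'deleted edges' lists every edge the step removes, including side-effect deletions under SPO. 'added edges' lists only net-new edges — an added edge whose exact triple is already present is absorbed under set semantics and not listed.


step 1: rule r1; match: 0->8, 1->5, 2->1, 3->6, 4->13; deleted nodes 13; deleted edges (13,5,at); added nodes 18, 19; added edges (18,1,at); (19,6,at); result: nodes: 1:pl, 5:pl, 6:pl, 7:pl, 8:x1, 10:x2, 11:x3, 14:m, 15:m, 17:m, 18:m, 19:m edges: (1,11,pre); (5,8,pre); (6,10,pre); (7,11,pre); (8,1,post); (8,6,post); (10,7,post); (14,1,at); (15,1,at); (17,1,at); (18,1,at); (19,6,at)
step 2: rule r2; match: 0->10, 1->6, 2->7, 3->19; deleted nodes 19; deleted edges (19,6,at); added nodes 20; added edges (20,7,at); result: nodes: 1:pl, 5:pl, 6:pl, 7:pl, 8:x1, 10:x2, 11:x3, 14:m, 15:m, 17:m, 18:m, 20:m edges: (1,11,pre); (5,8,pre); (6,10,pre); (7,11,pre); (8,1,post); (8,6,post); (10,7,post); (14,1,at); (15,1,at); (17,1,at); (18,1,at); (20,7,at)
step 3: rule r3; match: 0->11, 1->1, 2->7, 3->14, 4->20; deleted nodes 14, 20; deleted edges (14,1,at); (20,7,at); added nodes (none); added edges (none); result: nodes: 1:pl, 5:pl, 6:pl, 7:pl, 8:x1, 10:x2, 11:x3, 15:m, 17:m, 18:m edges: (1,11,pre); (5,8,pre); (6,10,pre); (7,11,pre); (8,1,post); (8,6,post); (10,7,post); (15,1,at); (17,1,at); (18,1,at)
final:
nodes: 1:pl, 5:pl, 6:pl, 7:pl, 8:x1, 10:x2, 11:x3, 15:m, 17:m, 18:m
edges: (1,11,pre); (5,8,pre); (6,10,pre); (7,11,pre); (8,1,post); (8,6,post); (10,7,post); (15,1,at); (17,1,at); (18,1,at)


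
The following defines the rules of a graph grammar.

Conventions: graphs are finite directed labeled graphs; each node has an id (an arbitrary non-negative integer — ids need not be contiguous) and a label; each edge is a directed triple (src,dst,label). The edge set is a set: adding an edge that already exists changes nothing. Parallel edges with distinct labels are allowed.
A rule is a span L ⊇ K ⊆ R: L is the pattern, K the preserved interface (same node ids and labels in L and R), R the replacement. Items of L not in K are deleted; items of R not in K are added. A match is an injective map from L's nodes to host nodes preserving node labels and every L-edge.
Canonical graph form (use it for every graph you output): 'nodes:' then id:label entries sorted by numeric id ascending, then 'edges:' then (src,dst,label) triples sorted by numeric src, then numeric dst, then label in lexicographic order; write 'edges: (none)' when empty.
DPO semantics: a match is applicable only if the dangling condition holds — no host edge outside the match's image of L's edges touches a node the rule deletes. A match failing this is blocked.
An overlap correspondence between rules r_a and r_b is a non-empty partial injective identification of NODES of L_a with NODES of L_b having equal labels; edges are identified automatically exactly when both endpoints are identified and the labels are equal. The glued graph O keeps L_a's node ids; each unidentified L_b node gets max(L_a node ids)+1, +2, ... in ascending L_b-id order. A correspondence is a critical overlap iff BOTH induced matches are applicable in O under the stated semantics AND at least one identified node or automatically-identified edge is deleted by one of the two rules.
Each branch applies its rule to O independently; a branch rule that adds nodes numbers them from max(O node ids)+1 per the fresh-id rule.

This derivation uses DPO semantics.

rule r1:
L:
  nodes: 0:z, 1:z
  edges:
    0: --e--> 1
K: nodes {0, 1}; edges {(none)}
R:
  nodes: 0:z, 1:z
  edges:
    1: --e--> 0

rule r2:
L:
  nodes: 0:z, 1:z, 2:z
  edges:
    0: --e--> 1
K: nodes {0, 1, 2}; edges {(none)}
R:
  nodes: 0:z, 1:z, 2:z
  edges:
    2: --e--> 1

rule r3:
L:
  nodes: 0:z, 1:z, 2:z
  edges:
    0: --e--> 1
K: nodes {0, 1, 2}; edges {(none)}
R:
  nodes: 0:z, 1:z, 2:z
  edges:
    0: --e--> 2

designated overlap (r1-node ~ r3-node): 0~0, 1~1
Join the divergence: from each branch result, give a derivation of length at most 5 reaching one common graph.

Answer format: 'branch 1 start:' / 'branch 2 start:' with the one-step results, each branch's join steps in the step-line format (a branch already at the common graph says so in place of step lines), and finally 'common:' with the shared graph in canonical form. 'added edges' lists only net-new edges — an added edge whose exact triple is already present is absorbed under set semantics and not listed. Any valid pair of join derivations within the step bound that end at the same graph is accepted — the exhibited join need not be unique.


branch 1 start:
nodes: 0:z, 1:z, 2:z
edges: (1,0,e)
branch 2 start:
nodes: 0:z, 1:z, 2:z
edges: (0,2,e)
branch 1 step 1: rule r1; match: 0->1, 1->0; deleted nodes (none); deleted edges (1,0,e); added nodes (none); added edges (0,1,e); result: nodes: 0:z, 1:z, 2:z edges: (0,1,e)
branch 2 step 1: rule r3; match: 0->0, 1->2, 2->1; deleted nodes (none); deleted edges (0,2,e); added nodes (none); added edges (0,1,e); result: nodes: 0:z, 1:z, 2:z edges: (0,1,e)
common:
nodes: 0:z, 1:z, 2:z
edges: (0,1,e)


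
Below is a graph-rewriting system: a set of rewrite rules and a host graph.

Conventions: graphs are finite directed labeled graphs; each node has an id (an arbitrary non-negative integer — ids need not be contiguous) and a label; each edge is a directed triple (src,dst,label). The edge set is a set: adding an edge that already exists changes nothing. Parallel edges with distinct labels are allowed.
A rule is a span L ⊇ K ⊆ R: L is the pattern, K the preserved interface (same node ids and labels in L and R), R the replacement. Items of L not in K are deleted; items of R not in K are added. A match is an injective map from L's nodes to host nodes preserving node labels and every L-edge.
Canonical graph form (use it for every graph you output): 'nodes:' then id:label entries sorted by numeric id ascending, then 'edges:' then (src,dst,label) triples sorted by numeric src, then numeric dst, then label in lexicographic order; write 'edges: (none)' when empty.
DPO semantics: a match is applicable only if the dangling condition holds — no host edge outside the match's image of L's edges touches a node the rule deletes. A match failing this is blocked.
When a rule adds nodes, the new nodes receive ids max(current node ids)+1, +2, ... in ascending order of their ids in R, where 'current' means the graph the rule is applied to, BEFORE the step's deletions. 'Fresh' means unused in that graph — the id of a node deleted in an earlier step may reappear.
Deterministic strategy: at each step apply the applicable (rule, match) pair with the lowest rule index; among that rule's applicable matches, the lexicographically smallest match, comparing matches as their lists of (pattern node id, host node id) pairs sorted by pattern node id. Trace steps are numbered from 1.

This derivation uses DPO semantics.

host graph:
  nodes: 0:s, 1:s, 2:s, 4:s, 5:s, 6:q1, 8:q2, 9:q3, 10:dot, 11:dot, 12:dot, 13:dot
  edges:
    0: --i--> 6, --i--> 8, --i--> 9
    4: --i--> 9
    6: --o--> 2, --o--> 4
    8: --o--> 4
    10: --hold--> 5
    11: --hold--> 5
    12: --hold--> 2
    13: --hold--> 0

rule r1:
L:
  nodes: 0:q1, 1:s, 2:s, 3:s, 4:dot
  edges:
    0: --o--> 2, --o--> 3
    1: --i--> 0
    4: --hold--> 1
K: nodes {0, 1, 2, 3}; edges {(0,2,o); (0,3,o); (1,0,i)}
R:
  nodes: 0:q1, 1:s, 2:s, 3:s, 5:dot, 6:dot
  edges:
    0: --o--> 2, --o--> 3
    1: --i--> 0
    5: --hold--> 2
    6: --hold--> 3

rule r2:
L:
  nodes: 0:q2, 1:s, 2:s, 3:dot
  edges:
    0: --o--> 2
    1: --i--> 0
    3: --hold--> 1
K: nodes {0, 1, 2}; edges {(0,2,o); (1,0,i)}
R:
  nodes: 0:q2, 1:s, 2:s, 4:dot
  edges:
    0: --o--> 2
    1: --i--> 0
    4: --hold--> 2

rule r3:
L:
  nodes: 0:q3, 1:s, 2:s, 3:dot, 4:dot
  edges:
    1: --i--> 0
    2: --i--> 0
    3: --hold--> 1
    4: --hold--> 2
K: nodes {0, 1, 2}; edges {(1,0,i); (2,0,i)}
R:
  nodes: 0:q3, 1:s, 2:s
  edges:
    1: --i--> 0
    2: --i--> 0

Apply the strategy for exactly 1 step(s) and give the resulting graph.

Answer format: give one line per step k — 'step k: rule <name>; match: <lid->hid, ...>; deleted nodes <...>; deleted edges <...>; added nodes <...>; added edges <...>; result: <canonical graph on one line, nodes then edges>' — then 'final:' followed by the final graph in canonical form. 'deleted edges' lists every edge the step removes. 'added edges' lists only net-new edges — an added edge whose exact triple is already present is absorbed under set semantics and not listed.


step 1: rule r1; match: 0->6, 1->0, 2->2, 3->4, 4->13; deleted nodes 13; deleted edges (13,0,hold); added nodes 14, 15; added edges (14,2,hold); (15,4,hold); result: nodes: 0:s, 1:s, 2:s, 4:s, 5:s, 6:q1, 8:q2, 9:q3, 10:dot, 11:dot, 12:dot, 14:dot, 15:dot edges: (0,6,i); (0,8,i); (0,9,i); (4,9,i); (6,2,o); (6,4,o); (8,4,o); (10,5,hold); (11,5,hold); (12,2,hold); (14,2,hold); (15,4,hold)
final:
nodes: 0:s, 1:s, 2:s, 4:s, 5:s, 6:q1, 8:q2, 9:q3, 10:dot, 11:dot, 12:dot, 14:dot, 15:dot
edges: (0,6,i); (0,8,i); (0,9,i); (4,9,i); (6,2,o); (6,4,o); (8,4,o); (10,5,hold); (11,5,hold); (12,2,hold); (14,2,hold); (15,4,hold)
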